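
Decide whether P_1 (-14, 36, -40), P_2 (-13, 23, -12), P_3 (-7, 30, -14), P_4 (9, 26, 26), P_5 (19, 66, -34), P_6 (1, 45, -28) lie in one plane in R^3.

The plane through P_1, P_2, P_3 has normal n = P_1P_2 × P_1P_3 = (-170, 170, 85) and equation n·P = 5100.
Checking the remaining points: n·P_4 = 5100, n·P_5 = 5100, n·P_6 = 5100.
All equal 5100, so all 6 points lie in one plane.

Yes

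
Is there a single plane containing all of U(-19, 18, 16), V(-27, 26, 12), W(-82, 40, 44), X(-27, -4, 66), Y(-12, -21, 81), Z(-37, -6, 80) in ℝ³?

The plane through U, V, W has normal n = UV × UW = (312, 476, 328) and equation n·P = 7888.
Checking the remaining points: n·X = 11320, n·Y = 12828, n·Z = 11840.
Since n·X = 11320 ≠ 7888, X is off the plane and the points are not all coplanar.

No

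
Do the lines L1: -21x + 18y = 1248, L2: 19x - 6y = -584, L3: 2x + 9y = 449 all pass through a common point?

Yes

Lines aᵢx + bᵢy = cᵢ with pairwise distinct directions are concurrent exactly when det[aᵢ bᵢ cᵢ] = 0.
Here the determinant is 0.
It vanishes, so the lines are concurrent at (-14, 53).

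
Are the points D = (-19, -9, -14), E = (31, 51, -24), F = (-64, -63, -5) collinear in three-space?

Yes

DE = (50, 60, -10), DF = (-45, -54, 9).
DE × DF = (0, 0, 0).
The cross product vanishes, so the three points are collinear.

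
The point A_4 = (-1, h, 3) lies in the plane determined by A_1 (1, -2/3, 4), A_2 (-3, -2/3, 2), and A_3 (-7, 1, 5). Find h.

The plane through A_1, A_2, A_3 has equation (10/3)x + 20y − (20/3)z = -110/3.
Substituting A_4: (20)h + (-70/3) = -110/3, so h = -2/3.

-2/3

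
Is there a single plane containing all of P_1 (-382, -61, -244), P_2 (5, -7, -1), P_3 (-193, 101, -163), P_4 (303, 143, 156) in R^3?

A normal to the plane through P_1, P_2, P_3 is n = P_1P_2 × P_1P_3 = (-34992, 14580, 52488).
The plane has equation n·P = -329508. For P_4: n·P_4 = -329508.
Equal, so P_4 lies in the plane and all four are coplanar.

Yes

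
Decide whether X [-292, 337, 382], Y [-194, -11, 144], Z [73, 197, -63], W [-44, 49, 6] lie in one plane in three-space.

With X as base: XY = (98, -348, -238), XZ = (365, -140, -445), XW = (248, -288, -376).
XZ × XW = (-75520, 26880, -70400).
XY · (XZ × XW) = 0.
The scalar triple product vanishes, so the four points are coplanar.

Yes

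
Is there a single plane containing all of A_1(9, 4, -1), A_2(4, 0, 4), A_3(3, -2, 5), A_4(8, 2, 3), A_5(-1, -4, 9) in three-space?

No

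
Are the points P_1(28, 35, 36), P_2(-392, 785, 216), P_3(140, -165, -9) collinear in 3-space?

No

P_1P_2 = (-420, 750, 180), P_1P_3 = (112, -200, -45).
Comparing components 2 and 3: (750)(-45) − (180)(-200) = 2250 ≠ 0, so P_1P_2 and P_1P_3 are not parallel and the points are not collinear.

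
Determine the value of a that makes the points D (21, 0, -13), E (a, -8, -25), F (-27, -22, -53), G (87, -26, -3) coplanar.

9

Normal to plane DFG: n = (-1260, -2160, 2700); plane equation n·P = -61560.
Requiring n·E = -61560: (-1260)a + (-50220) = -61560.
So a = 9.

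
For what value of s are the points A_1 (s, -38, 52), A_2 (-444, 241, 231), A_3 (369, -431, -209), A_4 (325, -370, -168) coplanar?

-3

Coplanarity ⇔ det[A_1A_2; A_1A_3; A_1A_4] = 0.
Expanding, this is linear in s: (712)s + (2136) = 0.
So s = -3.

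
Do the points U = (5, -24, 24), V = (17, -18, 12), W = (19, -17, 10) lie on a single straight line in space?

Yes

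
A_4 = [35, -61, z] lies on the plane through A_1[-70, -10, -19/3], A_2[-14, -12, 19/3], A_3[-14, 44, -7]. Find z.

86/3

A normal to the plane is n = A_1A_2 × A_1A_3 = (-2048/3, 2240/3, 3136).
A_4 lies in the plane iff n · A_1A_4 = 0.
This gives (3136)z + (-269696/3) = 0, so z = 86/3.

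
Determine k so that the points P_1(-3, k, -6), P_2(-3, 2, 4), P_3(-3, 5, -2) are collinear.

7

Collinearity requires P_1P_2 × P_1P_3 = 0; each component is linear in k.
The x-component gives (6)k + (-42) = 0, so k = 7.
The remaining components then also vanish.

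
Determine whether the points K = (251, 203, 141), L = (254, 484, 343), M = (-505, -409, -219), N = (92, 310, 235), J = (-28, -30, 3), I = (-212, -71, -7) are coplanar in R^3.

The plane through K, L, M has normal n = KL × KM = (22464, -151632, 210600) and equation n·P = 4551768.
Checking the remaining points: n·N = 4551768, n·J = 4551768, n·I = 4529304.
Since n·I = 4529304 ≠ 4551768, I is off the plane and the points are not all coplanar.

No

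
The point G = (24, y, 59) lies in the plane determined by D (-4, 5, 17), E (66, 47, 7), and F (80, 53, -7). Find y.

Coplanarity requires DE · (DF × DG) = 0.
DE = (70, 42, -10), DF = (84, 48, -24); the triple product is linear in y with coefficient 840 and constant term -26040.
Setting it to zero: y = 31.

31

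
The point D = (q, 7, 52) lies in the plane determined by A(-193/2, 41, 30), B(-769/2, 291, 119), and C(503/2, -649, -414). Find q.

The plane through A, B, C has equation −49590x − 96900y + 111720z = 4164135.
Substituting D: (-49590)q + (5131140) = 4164135, so q = 39/2.

39/2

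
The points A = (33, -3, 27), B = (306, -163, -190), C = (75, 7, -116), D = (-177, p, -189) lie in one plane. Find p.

241

Normal to plane ABC: n = (25050, 29925, 9450); plane equation n·P = 992025.
Requiring n·D = 992025: (29925)p + (-6219900) = 992025.
So p = 241.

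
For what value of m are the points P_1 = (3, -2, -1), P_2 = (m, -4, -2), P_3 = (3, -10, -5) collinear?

3

Collinearity requires P_1P_2 × P_1P_3 = 0; each component is linear in m.
The y-component gives (4)m + (-12) = 0, so m = 3.
The remaining components then also vanish.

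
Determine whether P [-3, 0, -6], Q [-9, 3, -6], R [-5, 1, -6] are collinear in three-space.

Yes

PQ = (-6, 3, 0), PR = (-2, 1, 0).
PQ × PR = (0, 0, 0).
The cross product vanishes, so the three points are collinear.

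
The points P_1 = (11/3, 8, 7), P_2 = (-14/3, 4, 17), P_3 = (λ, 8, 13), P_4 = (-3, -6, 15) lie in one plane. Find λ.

The points are coplanar iff P_1P_2 · (P_1P_3 × P_1P_4) = 0.
Expanding, this is linear in λ: (-108)λ + (-144) = 0.
So λ = -4/3.

-4/3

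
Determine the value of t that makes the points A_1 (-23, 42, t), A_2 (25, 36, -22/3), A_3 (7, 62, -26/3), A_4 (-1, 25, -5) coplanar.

-16/3

The points are coplanar iff A_1A_2 · (A_1A_3 × A_1A_4) = 0.
Expanding, this is linear in t: (-874)t + (-13984/3) = 0.
So t = -16/3.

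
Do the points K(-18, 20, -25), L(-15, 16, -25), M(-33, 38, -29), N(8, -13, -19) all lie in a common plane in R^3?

With K as base: KL = (3, -4, 0), KM = (-15, 18, -4), KN = (26, -33, 6).
KM × KN = (-24, -14, 27).
KL · (KM × KN) = -16.
Since -16 ≠ 0, the four points are not coplanar.

No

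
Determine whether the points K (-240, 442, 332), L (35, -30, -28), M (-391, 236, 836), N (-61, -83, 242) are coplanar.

No

With K as base: KL = (275, -472, -360), KM = (-151, -206, 504), KN = (179, -525, -90).
KM × KN = (283140, 76626, 116149).
KL · (KM × KN) = -117612.
Since -117612 ≠ 0, the four points are not coplanar.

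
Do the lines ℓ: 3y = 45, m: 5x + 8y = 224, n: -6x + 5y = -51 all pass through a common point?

No

Intersecting ℓ and m: solving the 2×2 system gives (x, y) = (104/5, 15).
Substitute into n: (-6)(104/5) + (5)(15) = -249/5.
But n requires -51 ≠ -249/5, so the three lines have no common point.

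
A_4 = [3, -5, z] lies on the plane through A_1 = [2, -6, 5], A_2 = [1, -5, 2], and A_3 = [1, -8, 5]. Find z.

6

Coplanarity requires A_1A_2 · (A_1A_3 × A_1A_4) = 0.
A_1A_2 = (-1, 1, -3), A_1A_3 = (-1, -2, 0); the triple product is linear in z with coefficient 3 and constant term -18.
Setting it to zero: z = 6.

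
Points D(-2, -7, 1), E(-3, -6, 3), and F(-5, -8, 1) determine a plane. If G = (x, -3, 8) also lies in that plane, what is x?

-4

The plane through D, E, F has equation 2x − 6y + 4z = 42.
Substituting G: (2)x + (50) = 42, so x = -4.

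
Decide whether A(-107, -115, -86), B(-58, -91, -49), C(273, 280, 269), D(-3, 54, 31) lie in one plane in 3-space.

A normal to the plane through A, B, C is n = AB × AC = (-6095, -3335, 10235).
The plane has equation n·P = 155480. For D: n·D = 155480.
Equal, so D lies in the plane and all four are coplanar.

Yes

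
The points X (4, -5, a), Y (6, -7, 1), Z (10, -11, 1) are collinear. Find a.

Direction YZ = (4, -4, 0). From the x-coordinate of X, the parameter along the line is τ = (4 − 6)/4 = -1/2.
Then a = 1 + (-1/2)·(0) = 1.

1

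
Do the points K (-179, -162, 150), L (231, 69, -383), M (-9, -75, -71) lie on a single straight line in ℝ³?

KL = (410, 231, -533), KM = (170, 87, -221).
Comparing components 2 and 3: (231)(-221) − (-533)(87) = -4680 ≠ 0, so KL and KM are not parallel and the points are not collinear.

No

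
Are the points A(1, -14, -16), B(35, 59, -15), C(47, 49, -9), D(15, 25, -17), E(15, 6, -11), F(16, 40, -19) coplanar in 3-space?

The plane through A, B, C has normal n = AB × AC = (448, -192, -1216) and equation n·P = 22592.
Checking the remaining points: n·D = 22592, n·E = 18944, n·F = 22592.
Since n·E = 18944 ≠ 22592, E is off the plane and the points are not all coplanar.

No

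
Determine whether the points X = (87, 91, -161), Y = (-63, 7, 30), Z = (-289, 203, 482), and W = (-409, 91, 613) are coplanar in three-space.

A normal to the plane through X, Y, Z is n = XY × XZ = (-75404, 24634, -48384).
The plane has equation n·P = 3471370. For W: n·W = 3422538.
3422538 ≠ 3471370, so W is off the plane.

No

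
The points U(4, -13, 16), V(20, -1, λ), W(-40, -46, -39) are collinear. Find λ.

36

Direction UW = (-44, -33, -55). From the x-coordinate of V, the parameter along the line is τ = (20 − 4)/(-44) = -4/11.
Then λ = 16 + (-4/11)·(-55) = 36.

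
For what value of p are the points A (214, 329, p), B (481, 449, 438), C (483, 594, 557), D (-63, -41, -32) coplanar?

306

The points are coplanar iff AB · (AC × AD) = 0.
Expanding, this is linear in p: (-77900)p + (23837400) = 0.
So p = 306.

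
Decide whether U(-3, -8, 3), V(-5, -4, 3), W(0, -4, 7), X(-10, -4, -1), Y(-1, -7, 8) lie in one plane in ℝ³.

The plane through U, V, W has normal n = UV × UW = (16, 8, -20) and equation n·P = -172.
Checking the remaining points: n·X = -172, n·Y = -232.
Since n·Y = -232 ≠ -172, Y is off the plane and the points are not all coplanar.

No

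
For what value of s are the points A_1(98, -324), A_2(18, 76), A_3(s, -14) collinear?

Collinearity: (A_3 − A_1) must be parallel to (A_2 − A_1) = (-80, 400).
Cross-multiplying the components: (s − 98)·(400) = (310)·(-80).
Solving gives s = 36.

36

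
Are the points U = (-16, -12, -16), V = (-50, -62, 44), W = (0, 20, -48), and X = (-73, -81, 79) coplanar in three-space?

A normal to the plane through U, V, W is n = UV × UW = (-320, -128, -288).
The plane has equation n·P = 11264. For X: n·X = 10976.
10976 ≠ 11264, so X is off the plane.

No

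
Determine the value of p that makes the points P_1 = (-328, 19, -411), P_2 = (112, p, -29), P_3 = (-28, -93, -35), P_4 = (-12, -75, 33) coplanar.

-230

Normal to plane P_1P_3P_4: n = (-14384, -14384, 7192); plane equation n·P = 1488744.
Requiring n·P_2 = 1488744: (-14384)p + (-1819576) = 1488744.
So p = -230.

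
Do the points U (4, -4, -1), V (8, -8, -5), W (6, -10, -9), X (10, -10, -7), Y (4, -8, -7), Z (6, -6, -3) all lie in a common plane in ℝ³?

Yes

The plane through U, V, W has normal n = UV × UW = (8, 24, -16) and equation n·P = -48.
Checking the remaining points: n·X = -48, n·Y = -48, n·Z = -48.
All equal -48, so all 6 points lie in one plane.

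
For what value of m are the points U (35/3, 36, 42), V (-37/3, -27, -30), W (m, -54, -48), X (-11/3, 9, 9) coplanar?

Normal to plane UVX: n = (135, 312, -318); plane equation n·P = -549.
Requiring n·W = -549: (135)m + (-1584) = -549.
So m = 23/3.

23/3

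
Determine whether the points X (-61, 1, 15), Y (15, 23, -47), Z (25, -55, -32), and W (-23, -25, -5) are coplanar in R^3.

A normal to the plane through X, Y, Z is n = XY × XZ = (-4506, -1760, -6148).
The plane has equation n·P = 180886. For W: n·W = 178378.
178378 ≠ 180886, so W is off the plane.

No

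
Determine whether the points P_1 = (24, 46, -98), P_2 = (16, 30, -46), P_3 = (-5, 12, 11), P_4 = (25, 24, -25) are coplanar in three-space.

Yes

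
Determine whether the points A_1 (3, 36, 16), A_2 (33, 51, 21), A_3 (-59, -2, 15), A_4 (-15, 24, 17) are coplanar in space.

The four points are coplanar iff the 3×3 determinant with rows A_1A_2, A_1A_3, A_1A_4 is zero.
Rows: (30, 15, 5), (-62, -38, -1), (-18, -12, 1).
Expanding along the first row: (30)(-50) − (15)(-80) + (5)(60) = 0.
Zero determinant ⇒ coplanar.

Yes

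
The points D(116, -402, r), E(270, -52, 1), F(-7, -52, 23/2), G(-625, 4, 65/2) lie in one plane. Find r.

The points are coplanar iff DE · (DF × DG) = 0.
Expanding, this is linear in r: (15512)r + (-341264) = 0.
So r = 22.

22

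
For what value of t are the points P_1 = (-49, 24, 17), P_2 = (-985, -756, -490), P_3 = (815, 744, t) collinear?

485

Collinearity requires P_1P_2 × P_1P_3 = 0; each component is linear in t.
The x-component gives (-780)t + (378300) = 0, so t = 485.
The remaining components then also vanish.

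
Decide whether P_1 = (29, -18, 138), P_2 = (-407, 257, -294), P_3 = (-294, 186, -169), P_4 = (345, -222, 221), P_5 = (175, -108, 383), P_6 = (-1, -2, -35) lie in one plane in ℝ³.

The plane through P_1, P_2, P_3 has normal n = P_1P_2 × P_1P_3 = (3703, 5684, -119) and equation n·P = -11347.
Checking the remaining points: n·P_4 = -10612, n·P_5 = -11424, n·P_6 = -10906.
Since n·P_4 = -10612 ≠ -11347, P_4 is off the plane and the points are not all coplanar.

No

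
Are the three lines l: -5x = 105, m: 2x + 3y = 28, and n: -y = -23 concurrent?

The three lines meet at one point iff the augmented coefficient matrix [aᵢ bᵢ cᵢ] has rank < 3, i.e. its determinant vanishes.
Here the determinant is -5.
Nonzero, so no common point exists.

No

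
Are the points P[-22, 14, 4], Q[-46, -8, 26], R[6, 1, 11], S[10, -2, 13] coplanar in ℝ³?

No

The four points are coplanar iff the 3×3 determinant with rows PQ, PR, PS is zero.
Rows: (-24, -22, 22), (28, -13, 7), (32, -16, 9).
Expanding along the first row: (-24)(-5) − (-22)(28) + (22)(-32) = 32.
Nonzero ⇒ not coplanar.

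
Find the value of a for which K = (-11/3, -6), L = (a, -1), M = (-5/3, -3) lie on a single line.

Collinearity: (L − K) must be parallel to (M − K) = (2, 3).
Cross-multiplying the components: (a − (-11/3))·(3) = (5)·(2).
Solving gives a = -1/3.

-1/3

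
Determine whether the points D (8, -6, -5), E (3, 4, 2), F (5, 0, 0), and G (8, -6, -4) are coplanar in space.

Yes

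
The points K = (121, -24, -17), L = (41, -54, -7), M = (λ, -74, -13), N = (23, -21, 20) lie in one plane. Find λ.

Coplanarity ⇔ det[KL; KM; KN] = 0.
Expanding, this is linear in λ: (1140)λ + (-26220) = 0.
So λ = 23.

23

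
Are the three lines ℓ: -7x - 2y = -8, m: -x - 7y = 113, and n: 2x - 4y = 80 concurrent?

Yes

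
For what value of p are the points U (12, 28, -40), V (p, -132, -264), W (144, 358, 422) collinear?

Direction UW = (132, 330, 462). From the y-coordinate of V, the parameter along the line is τ = (-132 − 28)/330 = -16/33.
Then p = 12 + (-16/33)·(132) = -52.

-52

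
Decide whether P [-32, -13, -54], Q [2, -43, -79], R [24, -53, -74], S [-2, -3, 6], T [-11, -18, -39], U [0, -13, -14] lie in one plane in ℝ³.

The plane through P, Q, R has normal n = PQ × PR = (-400, -720, 320) and equation n·X = 4880.
Checking the remaining points: n·S = 4880, n·T = 4880, n·U = 4880.
All equal 4880, so all 6 points lie in one plane.

Yes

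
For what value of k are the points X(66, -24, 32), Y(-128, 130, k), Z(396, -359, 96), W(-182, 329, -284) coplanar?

108

Normal to plane XZW: n = (83268, 88408, 33410); plane equation n·P = 4443016.
Requiring n·Y = 4443016: (33410)k + (834736) = 4443016.
So k = 108.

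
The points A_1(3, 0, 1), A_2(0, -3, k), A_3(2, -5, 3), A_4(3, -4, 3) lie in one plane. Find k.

1

Normal to plane A_1A_3A_4: n = (-2, 2, 4); plane equation n·P = -2.
Requiring n·A_2 = -2: (4)k + (-6) = -2.
So k = 1.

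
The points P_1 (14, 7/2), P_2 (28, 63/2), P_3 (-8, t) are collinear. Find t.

The three points are collinear iff det[P_1P_2; P_1P_3] = 0.
This determinant is linear in t: (14)t + (567) = 0, so t = -81/2.

-81/2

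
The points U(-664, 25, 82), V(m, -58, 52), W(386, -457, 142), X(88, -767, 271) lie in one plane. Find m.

Normal to plane UWX: n = (-43578, -153330, -469136); plane equation n·P = -13366610.
Requiring n·V = -13366610: (-43578)m + (-15501932) = -13366610.
So m = -49.

-49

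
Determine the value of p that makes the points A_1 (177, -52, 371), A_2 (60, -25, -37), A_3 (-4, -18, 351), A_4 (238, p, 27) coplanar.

-59

Normal to plane A_1A_2A_3: n = (13332, 71508, 909); plane equation n·P = -1021413.
Requiring n·A_4 = -1021413: (71508)p + (3197559) = -1021413.
So p = -59.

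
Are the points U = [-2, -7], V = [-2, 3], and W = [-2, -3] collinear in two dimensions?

Yes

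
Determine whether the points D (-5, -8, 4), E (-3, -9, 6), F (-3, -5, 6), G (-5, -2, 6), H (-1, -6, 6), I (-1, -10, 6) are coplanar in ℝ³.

No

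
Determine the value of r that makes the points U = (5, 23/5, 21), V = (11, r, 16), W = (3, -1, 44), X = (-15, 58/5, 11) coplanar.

Normal to plane UWX: n = (-105, -480, -126); plane equation n·P = -5379.
Requiring n·V = -5379: (-480)r + (-3171) = -5379.
So r = 23/5.

23/5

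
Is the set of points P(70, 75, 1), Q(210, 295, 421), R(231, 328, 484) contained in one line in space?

Yes

PQ = (140, 220, 420), PR = (161, 253, 483).
Each component of PR is 23/20 times the corresponding component of PQ, so PR = 23/20·PQ and the points are collinear.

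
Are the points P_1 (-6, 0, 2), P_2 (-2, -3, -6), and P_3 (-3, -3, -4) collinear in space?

No

P_1P_2 = (4, -3, -8), P_1P_3 = (3, -3, -6).
Comparing components 2 and 3: (-3)(-6) − (-8)(-3) = -6 ≠ 0, so P_1P_2 and P_1P_3 are not parallel and the points are not collinear.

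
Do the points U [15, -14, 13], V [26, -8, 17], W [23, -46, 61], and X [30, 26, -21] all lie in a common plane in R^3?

Yes

With U as base: UV = (11, 6, 4), UW = (8, -32, 48), UX = (15, 40, -34).
UW × UX = (-832, 992, 800).
UV · (UW × UX) = 0.
The scalar triple product vanishes, so the four points are coplanar.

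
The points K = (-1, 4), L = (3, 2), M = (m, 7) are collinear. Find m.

-7

The three points are collinear iff det[KL; KM] = 0.
This determinant is linear in m: (2)m + (14) = 0, so m = -7.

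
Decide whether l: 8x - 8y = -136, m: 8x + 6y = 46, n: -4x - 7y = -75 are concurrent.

Intersecting l and m: solving the 2×2 system gives (x, y) = (-4, 13).
Substitute into n: (-4)(-4) + (-7)(13) = -75.
This equals -75, so (-4, 13) lies on all three lines and they are concurrent.

Yes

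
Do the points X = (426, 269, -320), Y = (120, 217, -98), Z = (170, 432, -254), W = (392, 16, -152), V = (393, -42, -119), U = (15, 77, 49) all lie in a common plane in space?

The plane through X, Y, Z has normal n = XY × XZ = (-39618, -36636, -63190) and equation n·P = -6511552.
Checking the remaining points: n·W = -6511552, n·V = -6511552, n·U = -6511552.
All equal -6511552, so all 6 points lie in one plane.

Yes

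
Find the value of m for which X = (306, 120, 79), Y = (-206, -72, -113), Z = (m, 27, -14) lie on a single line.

Direction XY = (-512, -192, -192). From the y-coordinate of Z, the parameter along the line is τ = (27 − 120)/(-192) = 31/64.
Then m = 306 + 31/64·(-512) = 58.

58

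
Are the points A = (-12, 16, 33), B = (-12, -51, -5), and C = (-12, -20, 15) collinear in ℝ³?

No

AB = (0, -67, -38), AC = (0, -36, -18).
Comparing components 2 and 3: (-67)(-18) − (-38)(-36) = -162 ≠ 0, so AB and AC are not parallel and the points are not collinear.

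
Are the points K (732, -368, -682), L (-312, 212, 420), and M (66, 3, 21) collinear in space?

KL = (-1044, 580, 1102), KM = (-666, 371, 703).
Comparing components 2 and 3: (580)(703) − (1102)(371) = -1102 ≠ 0, so KL and KM are not parallel and the points are not collinear.

No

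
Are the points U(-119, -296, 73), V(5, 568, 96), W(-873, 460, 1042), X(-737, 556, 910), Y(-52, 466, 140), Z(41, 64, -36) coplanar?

The plane through U, V, W has normal n = UV × UW = (819828, -137498, 745200) and equation n·P = -2460524.
Checking the remaining points: n·X = -2530124, n·Y = -2377124, n·Z = -2014124.
Since n·X = -2530124 ≠ -2460524, X is off the plane and the points are not all coplanar.

No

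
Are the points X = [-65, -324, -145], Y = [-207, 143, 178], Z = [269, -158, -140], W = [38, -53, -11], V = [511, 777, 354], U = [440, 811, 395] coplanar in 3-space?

The plane through X, Y, Z has normal n = XY × XZ = (-51283, 108592, -179550) and equation n·P = -5815663.
Checking the remaining points: n·W = -5729080, n·V = -5390329, n·U = -5418658.
Since n·W = -5729080 ≠ -5815663, W is off the plane and the points are not all coplanar.

No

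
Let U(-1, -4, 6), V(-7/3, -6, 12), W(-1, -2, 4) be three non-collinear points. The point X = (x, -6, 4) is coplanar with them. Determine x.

The plane through U, V, W has equation −8x − (8/3)y − (8/3)z = 8/3.
Substituting X: (-8)x + (16/3) = 8/3, so x = 1/3.

1/3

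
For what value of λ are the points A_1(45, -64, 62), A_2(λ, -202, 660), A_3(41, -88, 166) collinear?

Collinearity requires A_1A_2 × A_1A_3 = 0; each component is linear in λ.
The y-component gives (-104)λ + (2288) = 0, so λ = 22.
The remaining components then also vanish.

22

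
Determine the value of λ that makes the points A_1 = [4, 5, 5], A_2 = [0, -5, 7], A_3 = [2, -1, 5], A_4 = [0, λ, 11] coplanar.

The points are coplanar iff A_1A_2 · (A_1A_3 × A_1A_4) = 0.
Expanding, this is linear in λ: (-4)λ + (-4) = 0.
So λ = -1.

-1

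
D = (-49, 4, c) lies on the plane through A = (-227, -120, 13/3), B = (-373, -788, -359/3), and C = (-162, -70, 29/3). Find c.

Coplanarity requires AB · (AC × AD) = 0.
AB = (-146, -668, -124), AC = (65, 50, 16/3); the triple product is linear in c with coefficient 36120 and constant term -589960.
Setting it to zero: c = 49/3.

49/3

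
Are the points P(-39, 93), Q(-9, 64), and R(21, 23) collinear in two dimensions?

PQ = (30, -29), PR = (60, -70).
If collinear, PR would be a scalar multiple of PQ. But (30)·(-70) ≠ (-29)·(60) (difference -360), so they are not parallel; the points are not collinear.

No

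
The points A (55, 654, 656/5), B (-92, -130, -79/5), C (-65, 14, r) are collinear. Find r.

56/5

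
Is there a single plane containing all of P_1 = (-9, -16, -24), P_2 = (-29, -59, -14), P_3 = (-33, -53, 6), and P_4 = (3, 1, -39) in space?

With P_1 as base: P_1P_2 = (-20, -43, 10), P_1P_3 = (-24, -37, 30), P_1P_4 = (12, 17, -15).
P_1P_3 × P_1P_4 = (45, 0, 36).
P_1P_2 · (P_1P_3 × P_1P_4) = -540.
Since -540 ≠ 0, the four points are not coplanar.

No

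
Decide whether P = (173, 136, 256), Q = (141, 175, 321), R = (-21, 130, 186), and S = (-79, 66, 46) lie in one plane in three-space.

Yes

The four points are coplanar iff the 3×3 determinant with rows PQ, PR, PS is zero.
Rows: (-32, 39, 65), (-194, -6, -70), (-252, -70, -210).
Expanding along the first row: (-32)(-3640) − (39)(23100) + (65)(12068) = 0.
Zero determinant ⇒ coplanar.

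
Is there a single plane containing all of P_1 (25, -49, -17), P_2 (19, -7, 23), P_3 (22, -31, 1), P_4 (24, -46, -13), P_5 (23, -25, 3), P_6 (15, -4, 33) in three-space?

The plane through P_1, P_2, P_3 has normal n = P_1P_2 × P_1P_3 = (36, -12, 18) and equation n·P = 1182.
Checking the remaining points: n·P_4 = 1182, n·P_5 = 1182, n·P_6 = 1182.
All equal 1182, so all 6 points lie in one plane.

Yes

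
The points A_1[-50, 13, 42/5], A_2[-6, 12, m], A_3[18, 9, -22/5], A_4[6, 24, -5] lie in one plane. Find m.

-1/5

Normal to plane A_1A_3A_4: n = (972/5, 972/5, 972); plane equation n·P = 972.
Requiring n·A_2 = 972: (972)m + (5832/5) = 972.
So m = -1/5.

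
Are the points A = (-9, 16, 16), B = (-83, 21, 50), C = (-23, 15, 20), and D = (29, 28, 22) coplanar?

No

A normal to the plane through A, B, C is n = AB × AC = (54, -180, 144).
The plane has equation n·P = -1062. For D: n·D = -306.
-306 ≠ -1062, so D is off the plane.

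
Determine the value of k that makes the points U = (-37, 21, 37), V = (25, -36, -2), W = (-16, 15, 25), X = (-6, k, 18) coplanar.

Coplanarity ⇔ det[UV; UW; UX] = 0.
Expanding, this is linear in k: (-75)k + (-150) = 0.
So k = -2.

-2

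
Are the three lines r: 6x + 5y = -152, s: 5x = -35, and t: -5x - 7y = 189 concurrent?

Yes

Intersecting r and s: solving the 2×2 system gives (x, y) = (-7, -22).
Substitute into t: (-5)(-7) + (-7)(-22) = 189.
This equals 189, so (-7, -22) lies on all three lines and they are concurrent.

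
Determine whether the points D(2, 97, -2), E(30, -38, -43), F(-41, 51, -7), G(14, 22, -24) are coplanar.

No

A normal to the plane through D, E, F is n = DE × DF = (-1211, 1903, -7093).
The plane has equation n·P = 196355. For G: n·G = 195144.
195144 ≠ 196355, so G is off the plane.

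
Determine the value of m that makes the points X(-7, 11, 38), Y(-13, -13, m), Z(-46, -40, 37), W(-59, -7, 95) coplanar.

19

The points are coplanar iff XY · (XZ × XW) = 0.
Expanding, this is linear in m: (-1950)m + (37050) = 0.
So m = 19.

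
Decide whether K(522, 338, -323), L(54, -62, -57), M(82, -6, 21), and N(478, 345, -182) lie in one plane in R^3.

A normal to the plane through K, L, M is n = KL × KM = (-46096, 43952, -15008).
The plane has equation n·P = -4358752. For N: n·N = -4138992.
-4138992 ≠ -4358752, so N is off the plane.

No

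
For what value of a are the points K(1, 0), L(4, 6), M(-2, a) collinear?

Collinearity: (M − K) must be parallel to (L − K) = (3, 6).
Cross-multiplying the components: (a − 0)·(3) = (-3)·(6).
Solving gives a = -6.

-6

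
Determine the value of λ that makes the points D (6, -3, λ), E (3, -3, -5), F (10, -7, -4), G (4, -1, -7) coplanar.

The points are coplanar iff DE · (DF × DG) = 0.
Expanding, this is linear in λ: (-18)λ + (-108) = 0.
So λ = -6.

-6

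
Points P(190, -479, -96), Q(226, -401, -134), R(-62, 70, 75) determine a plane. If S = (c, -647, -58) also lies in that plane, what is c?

A normal to the plane is n = PQ × PR = (34200, 3420, 39420).
S lies in the plane iff n · PS = 0.
This gives (34200)c + (-5574600) = 0, so c = 163.

163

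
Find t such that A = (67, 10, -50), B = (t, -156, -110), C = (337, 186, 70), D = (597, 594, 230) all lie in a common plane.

-23

The points are coplanar iff AB · (AC × AD) = 0.
Expanding, this is linear in t: (-20800)t + (-478400) = 0.
So t = -23.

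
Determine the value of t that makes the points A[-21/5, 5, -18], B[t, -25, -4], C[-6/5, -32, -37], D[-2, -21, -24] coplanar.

-7/5

Coplanarity ⇔ det[AB; AC; AD] = 0.
Expanding, this is linear in t: (-272)t + (-1904/5) = 0.
So t = -7/5.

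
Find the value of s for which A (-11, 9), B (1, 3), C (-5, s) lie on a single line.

6

Collinearity: (C − A) must be parallel to (B − A) = (12, -6).
Cross-multiplying the components: (s − 9)·(12) = (6)·(-6).
Solving gives s = 6.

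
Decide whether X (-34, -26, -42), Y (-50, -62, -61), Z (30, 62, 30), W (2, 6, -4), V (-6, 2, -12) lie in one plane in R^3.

The plane through X, Y, Z has normal n = XY × XZ = (-920, -64, 896) and equation n·P = -4688.
Checking the remaining points: n·W = -5808, n·V = -5360.
Since n·W = -5808 ≠ -4688, W is off the plane and the points are not all coplanar.

No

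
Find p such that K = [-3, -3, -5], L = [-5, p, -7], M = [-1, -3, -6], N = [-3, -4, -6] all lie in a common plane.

Coplanarity ⇔ det[KL; KM; KN] = 0.
Expanding, this is linear in p: (2)p + (12) = 0.
So p = -6.

-6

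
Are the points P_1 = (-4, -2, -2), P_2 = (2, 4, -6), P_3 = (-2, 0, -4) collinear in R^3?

No

P_1P_2 = (6, 6, -4), P_1P_3 = (2, 2, -2).
Comparing components 2 and 3: (6)(-2) − (-4)(2) = -4 ≠ 0, so P_1P_2 and P_1P_3 are not parallel and the points are not collinear.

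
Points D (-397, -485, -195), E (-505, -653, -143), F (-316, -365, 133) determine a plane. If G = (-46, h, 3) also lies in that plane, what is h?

55

The plane through D, E, F has equation −61344x + 39636y + 648z = 5003748.
Substituting G: (39636)h + (2823768) = 5003748, so h = 55.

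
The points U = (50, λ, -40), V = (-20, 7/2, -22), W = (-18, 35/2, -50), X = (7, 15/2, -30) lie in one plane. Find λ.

25/2

The points are coplanar iff UV · (UW × UX) = 0.
Expanding, this is linear in λ: (740)λ + (-9250) = 0.
So λ = 25/2.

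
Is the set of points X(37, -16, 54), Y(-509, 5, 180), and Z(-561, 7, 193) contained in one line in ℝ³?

XY = (-546, 21, 126), XZ = (-598, 23, 139).
Comparing components 2 and 3: (21)(139) − (126)(23) = 21 ≠ 0, so XY and XZ are not parallel and the points are not collinear.

No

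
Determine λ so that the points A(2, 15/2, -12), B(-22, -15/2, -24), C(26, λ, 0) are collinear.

Collinearity requires AB × AC = 0; each component is linear in λ.
The x-component gives (12)λ + (-270) = 0, so λ = 45/2.
The remaining components then also vanish.

45/2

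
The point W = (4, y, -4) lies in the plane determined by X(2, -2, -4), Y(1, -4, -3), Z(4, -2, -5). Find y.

-6

A normal to the plane is n = XY × XZ = (2, 1, 4).
W lies in the plane iff n · XW = 0.
This gives (1)y + (6) = 0, so y = -6.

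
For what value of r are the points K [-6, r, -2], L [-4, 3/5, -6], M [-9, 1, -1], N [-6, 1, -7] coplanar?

Coplanarity ⇔ det[KL; KM; KN] = 0.
Expanding, this is linear in r: (15)r + (-9) = 0.
So r = 3/5.

3/5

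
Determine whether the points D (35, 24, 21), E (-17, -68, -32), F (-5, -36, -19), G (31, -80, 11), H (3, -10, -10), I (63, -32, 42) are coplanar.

The plane through D, E, F has normal n = DE × DF = (500, 40, -560) and equation n·P = 6700.
Checking the remaining points: n·G = 6140, n·H = 6700, n·I = 6700.
Since n·G = 6140 ≠ 6700, G is off the plane and the points are not all coplanar.

No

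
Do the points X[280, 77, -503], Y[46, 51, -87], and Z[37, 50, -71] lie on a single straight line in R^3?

Yes

XY = (-234, -26, 416), XZ = (-243, -27, 432).
Each component of XZ is 27/26 times the corresponding component of XY, so XZ = 27/26·XY and the points are collinear.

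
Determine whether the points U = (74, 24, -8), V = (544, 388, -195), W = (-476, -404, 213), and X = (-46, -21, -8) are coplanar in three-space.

With U as base: UV = (470, 364, -187), UW = (-550, -428, 221), UX = (-120, -45, 0).
UW × UX = (9945, -26520, -26610).
UV · (UW × UX) = -3060.
Since -3060 ≠ 0, the four points are not coplanar.

No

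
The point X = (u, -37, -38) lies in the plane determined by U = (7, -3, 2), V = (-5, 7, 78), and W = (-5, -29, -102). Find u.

A normal to the plane is n = UV × UW = (936, -2160, 432).
X lies in the plane iff n · UX = 0.
This gives (936)u + (49608) = 0, so u = -53.

-53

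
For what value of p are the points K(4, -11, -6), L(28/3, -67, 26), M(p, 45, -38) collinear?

-4/3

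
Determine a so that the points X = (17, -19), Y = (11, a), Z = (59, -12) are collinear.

-20

The three points are collinear iff det[XY; XZ] = 0.
This determinant is linear in a: (-42)a + (-840) = 0, so a = -20.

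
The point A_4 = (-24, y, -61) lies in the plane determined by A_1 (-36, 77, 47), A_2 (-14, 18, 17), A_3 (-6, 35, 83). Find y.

The plane through A_1, A_2, A_3 has equation −3384x − 1692y + 846z = 31302.
Substituting A_4: (-1692)y + (29610) = 31302, so y = -1.

-1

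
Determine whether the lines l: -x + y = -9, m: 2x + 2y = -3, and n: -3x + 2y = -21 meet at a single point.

No

Lines aᵢx + bᵢy = cᵢ with pairwise distinct directions are concurrent exactly when det[aᵢ bᵢ cᵢ] = 0.
Here the determinant is -3.
Nonzero, so no common point exists.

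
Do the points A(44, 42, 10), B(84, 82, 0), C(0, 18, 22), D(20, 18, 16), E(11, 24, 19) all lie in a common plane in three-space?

The plane through A, B, C has normal n = AB × AC = (240, -40, 800) and equation n·P = 16880.
Checking the remaining points: n·D = 16880, n·E = 16880.
All equal 16880, so all 5 points lie in one plane.

Yes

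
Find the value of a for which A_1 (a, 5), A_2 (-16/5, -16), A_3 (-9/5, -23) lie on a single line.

The three points are collinear iff det[A_1A_2; A_1A_3] = 0.
This determinant is linear in a: (7)a + (259/5) = 0, so a = -37/5.

-37/5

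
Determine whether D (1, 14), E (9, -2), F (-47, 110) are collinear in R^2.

Yes

DE = (8, -16), DF = (-48, 96).
Checking proportionality: DF = -6·DE, so the vectors are parallel and the points are collinear.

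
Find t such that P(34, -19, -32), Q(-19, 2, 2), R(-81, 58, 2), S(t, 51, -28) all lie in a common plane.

-47

Normal to plane PQR: n = (-1904, -2108, -1666); plane equation n·X = 28628.
Requiring n·S = 28628: (-1904)t + (-60860) = 28628.
So t = -47.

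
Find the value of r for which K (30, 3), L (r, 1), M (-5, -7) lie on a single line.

23

Collinearity: (L − K) must be parallel to (M − K) = (-35, -10).
Cross-multiplying the components: (r − 30)·(-10) = (-2)·(-35).
Solving gives r = 23.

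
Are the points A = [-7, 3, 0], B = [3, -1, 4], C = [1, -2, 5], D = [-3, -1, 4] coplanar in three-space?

A normal to the plane through A, B, C is n = AB × AC = (0, -18, -18).
The plane has equation n·P = -54. For D: n·D = -54.
Equal, so D lies in the plane and all four are coplanar.

Yes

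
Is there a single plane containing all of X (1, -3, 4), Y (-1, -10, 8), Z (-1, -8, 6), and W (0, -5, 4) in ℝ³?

No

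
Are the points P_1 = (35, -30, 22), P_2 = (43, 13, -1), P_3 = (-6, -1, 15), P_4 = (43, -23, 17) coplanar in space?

The four points are coplanar iff the 3×3 determinant with rows P_1P_2, P_1P_3, P_1P_4 is zero.
Rows: (8, 43, -23), (-41, 29, -7), (8, 7, -5).
Expanding along the first row: (8)(-96) − (43)(261) + (-23)(-519) = -54.
Nonzero ⇒ not coplanar.

No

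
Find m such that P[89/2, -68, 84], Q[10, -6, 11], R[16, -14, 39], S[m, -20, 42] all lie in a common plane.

19

The points are coplanar iff PQ · (PR × PS) = 0.
Expanding, this is linear in m: (1152)m + (-21888) = 0.
So m = 19.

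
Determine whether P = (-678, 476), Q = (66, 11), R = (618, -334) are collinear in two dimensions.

Yes

PQ = (744, -465), PR = (1296, -810).
det[PQ; PR] = (744)(-810) − (-465)(1296) = 0.
The determinant is zero, so the points are collinear.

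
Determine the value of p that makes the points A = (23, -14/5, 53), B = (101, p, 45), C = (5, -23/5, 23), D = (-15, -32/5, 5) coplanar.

The points are coplanar iff AB · (AC × AD) = 0.
Expanding, this is linear in p: (276)p + (-4416/5) = 0.
So p = 16/5.

16/5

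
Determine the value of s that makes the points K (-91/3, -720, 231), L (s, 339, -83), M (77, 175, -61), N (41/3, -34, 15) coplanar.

-173/3

Normal to plane KMN: n = (6992, 10336, 102752/3); plane equation n·P = 773680/3.
Requiring n·L = 773680/3: (6992)s + (1983296/3) = 773680/3.
So s = -173/3.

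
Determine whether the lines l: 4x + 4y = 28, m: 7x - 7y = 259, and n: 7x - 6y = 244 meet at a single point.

Intersecting l and m: solving the 2×2 system gives (x, y) = (22, -15).
Substitute into n: (7)(22) + (-6)(-15) = 244.
This equals 244, so (22, -15) lies on all three lines and they are concurrent.

Yes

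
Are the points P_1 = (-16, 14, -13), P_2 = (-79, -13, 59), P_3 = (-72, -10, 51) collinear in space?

Yes

P_1P_2 = (-63, -27, 72), P_1P_3 = (-56, -24, 64).
Each component of P_1P_3 is 8/9 times the corresponding component of P_1P_2, so P_1P_3 = 8/9·P_1P_2 and the points are collinear.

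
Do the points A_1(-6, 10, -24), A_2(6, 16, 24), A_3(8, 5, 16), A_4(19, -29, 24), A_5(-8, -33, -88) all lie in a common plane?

No

The plane through A_1, A_2, A_3 has normal n = A_1A_2 × A_1A_3 = (480, 192, -144) and equation n·P = 2496.
Checking the remaining points: n·A_4 = 96, n·A_5 = 2496.
Since n·A_4 = 96 ≠ 2496, A_4 is off the plane and the points are not all coplanar.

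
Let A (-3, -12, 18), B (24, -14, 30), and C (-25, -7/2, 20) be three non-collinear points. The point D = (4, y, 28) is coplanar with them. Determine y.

-17/2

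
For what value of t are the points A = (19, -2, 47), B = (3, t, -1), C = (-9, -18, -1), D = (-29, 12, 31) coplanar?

-24

The points are coplanar iff AB · (AC × AD) = 0.
Expanding, this is linear in t: (1856)t + (44544) = 0.
So t = -24.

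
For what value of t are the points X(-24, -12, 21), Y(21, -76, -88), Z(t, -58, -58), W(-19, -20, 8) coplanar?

Normal to plane XYW: n = (-40, 40, -40); plane equation n·P = -360.
Requiring n·Z = -360: (-40)t + (0) = -360.
So t = 9.

9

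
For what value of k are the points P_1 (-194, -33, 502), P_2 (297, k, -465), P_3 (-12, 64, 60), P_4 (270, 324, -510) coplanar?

444

Normal to plane P_1P_3P_4: n = (59630, -20904, 19966); plane equation n·P = -855456.
Requiring n·P_2 = -855456: (-20904)k + (8425920) = -855456.
So k = 444.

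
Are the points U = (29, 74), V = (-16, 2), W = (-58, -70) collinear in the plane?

UV = (-45, -72), UW = (-87, -144).
If collinear, UW would be a scalar multiple of UV. But (-45)·(-144) ≠ (-72)·(-87) (difference 216), so they are not parallel; the points are not collinear.

No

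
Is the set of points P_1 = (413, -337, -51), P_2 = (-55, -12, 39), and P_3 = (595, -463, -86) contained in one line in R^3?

P_1P_2 = (-468, 325, 90), P_1P_3 = (182, -126, -35).
P_1P_2 × P_1P_3 = (-35, 0, -182).
The cross product is nonzero, so the points do not lie on one line.

No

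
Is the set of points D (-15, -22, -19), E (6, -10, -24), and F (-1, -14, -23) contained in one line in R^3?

No

DE = (21, 12, -5), DF = (14, 8, -4).
DE × DF = (-8, 14, 0).
The cross product is nonzero, so the points do not lie on one line.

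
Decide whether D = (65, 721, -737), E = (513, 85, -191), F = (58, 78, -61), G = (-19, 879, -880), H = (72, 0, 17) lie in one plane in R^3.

The plane through D, E, F has normal n = DE × DF = (-78858, -306670, -292516) and equation n·P = -10650548.
Checking the remaining points: n·G = -10650548, n·H = -10650548.
All equal -10650548, so all 5 points lie in one plane.

Yes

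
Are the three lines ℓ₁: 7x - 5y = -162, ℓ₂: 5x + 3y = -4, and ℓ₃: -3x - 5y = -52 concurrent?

The three lines meet at one point iff the augmented coefficient matrix [aᵢ bᵢ cᵢ] has rank < 3, i.e. its determinant vanishes.
Here the determinant is 0.
It vanishes, so the lines are concurrent at (-11, 17).

Yes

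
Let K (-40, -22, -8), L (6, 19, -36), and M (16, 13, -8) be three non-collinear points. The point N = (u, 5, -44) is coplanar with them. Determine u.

-22

Coplanarity requires KL · (KM × KN) = 0.
KL = (46, 41, -28), KM = (56, 35, 0); the triple product is linear in u with coefficient 980 and constant term 21560.
Setting it to zero: u = -22.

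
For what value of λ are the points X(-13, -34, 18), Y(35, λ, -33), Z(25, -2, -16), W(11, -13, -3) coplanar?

The points are coplanar iff XY · (XZ × XW) = 0.
Expanding, this is linear in λ: (-18)λ + (-126) = 0.
So λ = -7.

-7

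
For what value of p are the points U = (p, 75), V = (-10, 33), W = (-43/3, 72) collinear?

-44/3

The three points are collinear iff det[UV; UW] = 0.
This determinant is linear in p: (-39)p + (-572) = 0, so p = -44/3.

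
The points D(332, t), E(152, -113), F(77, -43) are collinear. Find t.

-281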